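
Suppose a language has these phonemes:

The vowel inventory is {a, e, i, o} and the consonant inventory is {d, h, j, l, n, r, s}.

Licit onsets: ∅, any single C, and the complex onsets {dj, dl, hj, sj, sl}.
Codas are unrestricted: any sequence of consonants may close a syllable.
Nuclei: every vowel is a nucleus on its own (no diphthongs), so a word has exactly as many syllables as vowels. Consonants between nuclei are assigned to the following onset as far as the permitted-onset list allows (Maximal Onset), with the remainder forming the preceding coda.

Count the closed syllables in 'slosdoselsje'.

Nuclei (vowels): o, o, e, e → 4 syllables.
V1 /o/ – V2 /o/: /sd/ splits as /s/ + /d/ (/d/ is the longest suffix that is a licit onset).
V2 /o/ – V3 /e/: just /s/ — single C goes to the following onset.
V3 /e/ – V4 /e/: /lsj/ — longest licit onset from the right is /sj/, leaving /l/ as coda.
Syllabification: slos.do.sel.sje.
Classifying each syllable: /slos/ (closed), /do/ (open), /sel/ (closed), /sje/ (open).
Closed syllables: 2.

2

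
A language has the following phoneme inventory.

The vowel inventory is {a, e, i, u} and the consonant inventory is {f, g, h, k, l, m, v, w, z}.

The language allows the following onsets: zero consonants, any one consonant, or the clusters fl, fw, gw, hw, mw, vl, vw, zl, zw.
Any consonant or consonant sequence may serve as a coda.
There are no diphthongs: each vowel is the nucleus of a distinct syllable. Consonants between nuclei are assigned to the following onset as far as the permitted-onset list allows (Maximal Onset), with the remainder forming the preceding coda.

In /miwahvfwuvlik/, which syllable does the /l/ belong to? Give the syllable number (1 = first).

Nuclei (vowels): i, a, u, i → 4 syllables.
/i…a/ gap (V1→V2): /w/ → onset of the next syllable (single consonants are always licit onsets).
/a…u/ gap (V2→V3): /hvfw/; trying suffixes from longest down, /fw/ is the first permitted one, so coda /hv/ | onset /fw/.
/u…i/ gap (V3→V4): /vl/ — entire cluster is a permitted onset → onset /vl/, coda ∅.
Putting it together: mi.wahv.fwu.vlik.
The /l/ is in the onset of syllable 4 (/vlik/).

4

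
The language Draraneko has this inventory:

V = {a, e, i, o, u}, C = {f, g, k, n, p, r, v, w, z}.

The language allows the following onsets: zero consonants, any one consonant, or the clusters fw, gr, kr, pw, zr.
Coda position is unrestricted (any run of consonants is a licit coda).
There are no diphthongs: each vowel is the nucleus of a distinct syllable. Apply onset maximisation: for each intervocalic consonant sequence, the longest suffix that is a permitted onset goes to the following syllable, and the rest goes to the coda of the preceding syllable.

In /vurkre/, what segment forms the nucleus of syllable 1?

u

The vowels are u, e — 2 nuclei, so 2 syllables.
The first nucleus (vowel 1 from the left) is /u/.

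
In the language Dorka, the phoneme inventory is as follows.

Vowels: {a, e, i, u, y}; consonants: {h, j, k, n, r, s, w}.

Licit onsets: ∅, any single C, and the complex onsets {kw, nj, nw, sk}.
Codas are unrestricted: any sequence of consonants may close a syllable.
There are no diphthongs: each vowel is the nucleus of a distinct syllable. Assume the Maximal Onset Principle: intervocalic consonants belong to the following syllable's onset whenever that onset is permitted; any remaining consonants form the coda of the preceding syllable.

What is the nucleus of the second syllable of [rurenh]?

e

The vowels are u, e — 2 nuclei, so 2 syllables.
The second nucleus (vowel 2 from the left) is /e/.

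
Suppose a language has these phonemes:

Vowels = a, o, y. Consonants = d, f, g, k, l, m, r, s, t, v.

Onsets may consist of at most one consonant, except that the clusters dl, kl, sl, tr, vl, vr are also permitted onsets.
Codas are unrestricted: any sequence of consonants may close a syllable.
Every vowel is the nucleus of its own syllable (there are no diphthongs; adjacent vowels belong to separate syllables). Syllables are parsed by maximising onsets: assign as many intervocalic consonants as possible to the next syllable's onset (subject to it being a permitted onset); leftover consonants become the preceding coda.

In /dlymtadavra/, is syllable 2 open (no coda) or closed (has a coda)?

open

Vowels present: y, a, a, a; each is a nucleus, giving 4 syllables.
V1 /y/ – V2 /a/: /mt/; trying suffixes from longest down, /t/ is the first permitted one, so coda /m/ | onset /t/.
V2 /a/ – V3 /a/: /d/ is a single consonant, so it becomes the next onset.
V3 /a/ – V4 /a/: /vr/ — entire cluster is a permitted onset → onset /vr/, coda ∅.
Syllabification: dlym.ta.da.vra.
Syllable 2 is /ta/; it ends in its nucleus with no coda, so it is open.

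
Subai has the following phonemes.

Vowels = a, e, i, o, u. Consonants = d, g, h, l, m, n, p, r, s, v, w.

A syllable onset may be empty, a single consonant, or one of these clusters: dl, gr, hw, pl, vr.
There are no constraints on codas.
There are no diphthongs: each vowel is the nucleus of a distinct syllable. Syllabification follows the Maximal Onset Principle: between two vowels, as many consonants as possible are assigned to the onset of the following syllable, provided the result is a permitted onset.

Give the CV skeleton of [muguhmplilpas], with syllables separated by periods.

The vowels are u, u, i, a — 4 nuclei, so 4 syllables.
/u…u/ gap (V1→V2): just /g/ — single C goes to the following onset.
/u…i/ gap (V2→V3): cluster /hmpl/ — the longest permitted-onset suffix is /pl/; onset = /pl/, preceding coda = /hm/.
/i…a/ gap (V3→V4): /lp/ — longest licit onset from the right is /p/, leaving /l/ as coda.
So the parse is mu.guhm.plil.pas.
Mapping each syllable to C/V: /mu/ → CV, /guhm/ → CVCC, /plil/ → CCVC, /pas/ → CVC.

CV.CVCC.CCVC.CVC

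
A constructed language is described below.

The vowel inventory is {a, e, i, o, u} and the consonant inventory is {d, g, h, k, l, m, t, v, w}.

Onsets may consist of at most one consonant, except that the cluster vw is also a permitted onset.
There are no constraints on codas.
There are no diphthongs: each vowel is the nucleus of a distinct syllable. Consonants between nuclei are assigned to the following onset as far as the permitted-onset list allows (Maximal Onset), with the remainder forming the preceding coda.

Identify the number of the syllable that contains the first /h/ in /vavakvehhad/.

3

The vowels are a, a, e, a — 4 nuclei, so 4 syllables.
σ1/σ2 boundary: /v/ → onset of the next syllable (single consonants are always licit onsets).
σ2/σ3 boundary: /kv/ splits as /k/ + /v/ (/v/ is the longest suffix that is a licit onset).
σ3/σ4 boundary: /hh/; trying suffixes from longest down, /h/ is the first permitted one, so coda /h/ | onset /h/.
Syllabification: va.vak.veh.had.
The first /h/ is in the coda of syllable 3 (/veh/).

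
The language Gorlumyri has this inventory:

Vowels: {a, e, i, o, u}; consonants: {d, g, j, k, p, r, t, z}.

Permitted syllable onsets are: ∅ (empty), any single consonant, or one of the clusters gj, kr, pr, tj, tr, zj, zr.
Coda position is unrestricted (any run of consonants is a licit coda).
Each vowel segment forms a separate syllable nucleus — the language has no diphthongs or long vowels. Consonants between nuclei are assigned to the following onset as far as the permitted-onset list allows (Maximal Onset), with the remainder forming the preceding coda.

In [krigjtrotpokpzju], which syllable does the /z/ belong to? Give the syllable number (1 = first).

Vowels present: i, o, o, u; each is a nucleus, giving 4 syllables.
V1 /i/ – V2 /o/: /gjtr/ — longest licit onset from the right is /tr/, leaving /gj/ as coda.
V2 /o/ – V3 /o/: /tp/ — longest licit onset from the right is /p/, leaving /t/ as coda.
V3 /o/ – V4 /u/: cluster /kpzj/ — the longest permitted-onset suffix is /zj/; onset = /zj/, preceding coda = /kp/.
So the parse is krigj.trot.pokp.zju.
The /z/ is in the onset of syllable 4 (/zju/).

4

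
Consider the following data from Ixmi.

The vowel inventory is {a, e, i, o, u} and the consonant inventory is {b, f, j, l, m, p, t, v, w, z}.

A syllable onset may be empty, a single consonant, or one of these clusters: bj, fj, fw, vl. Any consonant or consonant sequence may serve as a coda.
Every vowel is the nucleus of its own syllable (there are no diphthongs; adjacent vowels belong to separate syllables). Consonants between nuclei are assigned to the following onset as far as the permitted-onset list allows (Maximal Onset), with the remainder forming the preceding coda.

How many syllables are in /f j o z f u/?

Vowels present: o, u; each is a nucleus, giving 2 syllables.

2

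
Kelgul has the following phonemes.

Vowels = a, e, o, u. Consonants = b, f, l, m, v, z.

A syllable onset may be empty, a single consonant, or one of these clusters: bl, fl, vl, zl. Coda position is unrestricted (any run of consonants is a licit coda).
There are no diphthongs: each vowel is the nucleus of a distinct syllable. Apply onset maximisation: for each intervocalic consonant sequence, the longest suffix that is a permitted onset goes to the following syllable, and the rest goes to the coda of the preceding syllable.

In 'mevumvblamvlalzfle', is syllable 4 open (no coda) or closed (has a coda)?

The vowels are e, u, a, a, e — 5 nuclei, so 5 syllables.
/e…u/ gap (V1→V2): /v/ is a single consonant, so it becomes the next onset.
/u…a/ gap (V2→V3): /mvbl/; trying suffixes from longest down, /bl/ is the first permitted one, so coda /mv/ | onset /bl/.
/a…a/ gap (V3→V4): /mvl/ splits as /m/ + /vl/ (/vl/ is the longest suffix that is a licit onset).
/a…e/ gap (V4→V5): /lzfl/ splits as /lz/ + /fl/ (/fl/ is the longest suffix that is a licit onset).
Result: me.vumv.blam.vlalz.fle.
Syllable 4 is /vlalz/ with coda /lz/, so it is closed.

closed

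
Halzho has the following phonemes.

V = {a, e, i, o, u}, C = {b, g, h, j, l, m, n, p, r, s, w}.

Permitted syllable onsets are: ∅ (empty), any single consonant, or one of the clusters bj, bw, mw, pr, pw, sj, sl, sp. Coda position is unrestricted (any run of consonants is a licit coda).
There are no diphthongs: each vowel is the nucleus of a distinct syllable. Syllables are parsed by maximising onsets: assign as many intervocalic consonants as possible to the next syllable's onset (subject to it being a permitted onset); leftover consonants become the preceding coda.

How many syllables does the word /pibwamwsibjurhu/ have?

Vowels present: i, a, i, u, u; each is a nucleus, giving 5 syllables.

5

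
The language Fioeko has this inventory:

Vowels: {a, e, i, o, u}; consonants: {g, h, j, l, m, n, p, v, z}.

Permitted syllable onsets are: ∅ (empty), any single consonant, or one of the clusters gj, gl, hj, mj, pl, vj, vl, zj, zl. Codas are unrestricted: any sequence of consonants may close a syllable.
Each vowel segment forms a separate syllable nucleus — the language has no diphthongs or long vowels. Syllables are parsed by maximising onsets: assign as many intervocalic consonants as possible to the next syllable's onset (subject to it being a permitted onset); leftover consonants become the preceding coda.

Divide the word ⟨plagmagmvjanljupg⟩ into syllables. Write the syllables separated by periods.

plag.magm.vjanl.jupg

Nuclei (vowels): a, a, a, u → 4 syllables.
σ1/σ2 boundary: /gm/ splits as /g/ + /m/ (/m/ is the longest suffix that is a licit onset).
σ2/σ3 boundary: /gmvj/ splits as /gm/ + /vj/ (/vj/ is the longest suffix that is a licit onset).
σ3/σ4 boundary: cluster /nlj/ — the longest permitted-onset suffix is /j/; onset = /j/, preceding coda = /nl/.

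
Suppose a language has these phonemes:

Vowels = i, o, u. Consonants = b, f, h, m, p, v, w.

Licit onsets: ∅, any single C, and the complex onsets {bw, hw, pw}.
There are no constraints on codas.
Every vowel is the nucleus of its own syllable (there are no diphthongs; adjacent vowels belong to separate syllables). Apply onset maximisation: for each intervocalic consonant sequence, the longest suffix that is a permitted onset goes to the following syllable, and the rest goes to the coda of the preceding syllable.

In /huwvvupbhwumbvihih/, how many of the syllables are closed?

4

Vowels present: u, u, u, i, i; each is a nucleus, giving 5 syllables.
V1 /u/ – V2 /u/: /wvv/; trying suffixes from longest down, /v/ is the first permitted one, so coda /wv/ | onset /v/.
V2 /u/ – V3 /u/: cluster /pbhw/ — the longest permitted-onset suffix is /hw/; onset = /hw/, preceding coda = /pb/.
V3 /u/ – V4 /i/: cluster /mbv/ — the longest permitted-onset suffix is /v/; onset = /v/, preceding coda = /mb/.
V4 /i/ – V5 /i/: /h/ → onset of the next syllable (single consonants are always licit onsets).
Syllabification: huwv.vupb.hwumb.vi.hih.
Classifying each syllable: /huwv/ (closed), /vupb/ (closed), /hwumb/ (closed), /vi/ (open), /hih/ (closed).
Closed syllables: 4.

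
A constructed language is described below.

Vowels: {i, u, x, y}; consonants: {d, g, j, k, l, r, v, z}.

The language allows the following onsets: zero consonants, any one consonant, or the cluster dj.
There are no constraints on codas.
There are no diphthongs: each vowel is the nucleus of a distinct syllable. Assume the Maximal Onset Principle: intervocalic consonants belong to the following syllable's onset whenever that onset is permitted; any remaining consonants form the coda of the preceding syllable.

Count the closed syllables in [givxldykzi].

2

The vowels are i, x, y, i — 4 nuclei, so 4 syllables.
Between /i/ (V1) and /x/ (V2): /v/ → onset of the next syllable (single consonants are always licit onsets).
Between /x/ (V2) and /y/ (V3): /ld/ splits as /l/ + /d/ (/d/ is the longest suffix that is a licit onset).
Between /y/ (V3) and /i/ (V4): cluster /kz/ — the longest permitted-onset suffix is /z/; onset = /z/, preceding coda = /k/.
Syllabification: gi.vxl.dyk.zi.
Classifying each syllable: /gi/ (open), /vxl/ (closed), /dyk/ (closed), /zi/ (open).
Closed syllables: 2.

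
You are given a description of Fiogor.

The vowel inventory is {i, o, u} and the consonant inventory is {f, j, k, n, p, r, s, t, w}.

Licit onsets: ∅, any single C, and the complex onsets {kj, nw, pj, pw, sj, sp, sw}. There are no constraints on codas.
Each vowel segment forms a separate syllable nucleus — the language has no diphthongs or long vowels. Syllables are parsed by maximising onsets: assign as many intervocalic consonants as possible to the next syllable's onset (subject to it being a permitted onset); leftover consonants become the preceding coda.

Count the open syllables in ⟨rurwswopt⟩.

The vowels are u, o — 2 nuclei, so 2 syllables.
σ1/σ2 boundary: /rwsw/; trying suffixes from longest down, /sw/ is the first permitted one, so coda /rw/ | onset /sw/.
Putting it together: rurw.swopt.
Classifying each syllable: /rurw/ (closed), /swopt/ (closed).
Open syllables: 0.

0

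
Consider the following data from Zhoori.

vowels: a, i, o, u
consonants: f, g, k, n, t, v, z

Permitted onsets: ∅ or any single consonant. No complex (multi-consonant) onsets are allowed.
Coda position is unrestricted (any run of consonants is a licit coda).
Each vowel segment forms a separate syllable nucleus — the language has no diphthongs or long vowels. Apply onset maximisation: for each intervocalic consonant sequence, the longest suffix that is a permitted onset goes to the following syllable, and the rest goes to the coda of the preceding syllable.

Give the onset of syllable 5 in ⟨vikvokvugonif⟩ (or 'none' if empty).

n

Nuclei (vowels): i, o, u, o, i → 5 syllables.
Between /i/ (V1) and /o/ (V2): /kv/ splits as /k/ + /v/ (/v/ is the longest suffix that is a licit onset).
Between /o/ (V2) and /u/ (V3): /kv/ splits as /k/ + /v/ (/v/ is the longest suffix that is a licit onset).
Between /u/ (V3) and /o/ (V4): /g/ → onset of the next syllable (single consonants are always licit onsets).
Between /o/ (V4) and /i/ (V5): /n/ → onset of the next syllable (single consonants are always licit onsets).
Syllabification: vik.vok.vu.go.nif.
Syllable 5 is /nif/: onset /n/, nucleus /i/, coda /f/.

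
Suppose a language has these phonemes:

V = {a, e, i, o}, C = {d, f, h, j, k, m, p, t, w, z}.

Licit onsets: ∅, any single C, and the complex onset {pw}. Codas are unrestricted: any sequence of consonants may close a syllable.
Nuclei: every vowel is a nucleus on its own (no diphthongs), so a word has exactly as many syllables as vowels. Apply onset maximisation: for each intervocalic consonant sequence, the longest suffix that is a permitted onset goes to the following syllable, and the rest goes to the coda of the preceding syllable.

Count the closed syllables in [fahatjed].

Nuclei (vowels): a, a, e → 3 syllables.
σ1/σ2 boundary: /h/ is a single consonant, so it becomes the next onset.
σ2/σ3 boundary: cluster /tj/ — the longest permitted-onset suffix is /j/; onset = /j/, preceding coda = /t/.
So the parse is fa.hat.jed.
Classifying each syllable: /fa/ (open), /hat/ (closed), /jed/ (closed).
Closed syllables: 2.

2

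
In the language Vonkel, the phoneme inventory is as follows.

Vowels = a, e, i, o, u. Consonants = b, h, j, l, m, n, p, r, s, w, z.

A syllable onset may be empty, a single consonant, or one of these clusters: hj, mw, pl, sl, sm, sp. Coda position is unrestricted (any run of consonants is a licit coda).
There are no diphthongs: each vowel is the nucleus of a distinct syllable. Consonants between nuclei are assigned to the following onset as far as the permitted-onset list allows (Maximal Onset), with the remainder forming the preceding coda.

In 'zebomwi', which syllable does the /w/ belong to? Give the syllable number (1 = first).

Nuclei (vowels): e, o, i → 3 syllables.
V1 /e/ – V2 /o/: /b/ is a single consonant, so it becomes the next onset.
V2 /o/ – V3 /i/: /mw/ is a licit onset in full, so it all attaches to the next syllable.
Syllabification: ze.bo.mwi.
The /w/ is in the onset of syllable 3 (/mwi/).

3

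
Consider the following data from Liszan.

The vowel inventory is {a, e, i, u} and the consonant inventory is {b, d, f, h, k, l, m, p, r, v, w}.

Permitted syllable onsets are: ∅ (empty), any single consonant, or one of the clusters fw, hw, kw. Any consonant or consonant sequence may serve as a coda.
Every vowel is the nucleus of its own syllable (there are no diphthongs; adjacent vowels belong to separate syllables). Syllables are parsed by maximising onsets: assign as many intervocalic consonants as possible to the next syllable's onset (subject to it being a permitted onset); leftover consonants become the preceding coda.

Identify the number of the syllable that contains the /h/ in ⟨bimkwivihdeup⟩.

3

Nuclei (vowels): i, i, i, e, u → 5 syllables.
Between /i/ (V1) and /i/ (V2): /mkw/ — longest licit onset from the right is /kw/, leaving /m/ as coda.
Between /i/ (V2) and /i/ (V3): just /v/ — single C goes to the following onset.
Between /i/ (V3) and /e/ (V4): cluster /hd/ — the longest permitted-onset suffix is /d/; onset = /d/, preceding coda = /h/.
Between /e/ (V4) and /u/ (V5): hiatus — the boundary sits between the two vowels.
So the parse is bim.kwi.vih.de.up.
The /h/ is in the coda of syllable 3 (/vih/).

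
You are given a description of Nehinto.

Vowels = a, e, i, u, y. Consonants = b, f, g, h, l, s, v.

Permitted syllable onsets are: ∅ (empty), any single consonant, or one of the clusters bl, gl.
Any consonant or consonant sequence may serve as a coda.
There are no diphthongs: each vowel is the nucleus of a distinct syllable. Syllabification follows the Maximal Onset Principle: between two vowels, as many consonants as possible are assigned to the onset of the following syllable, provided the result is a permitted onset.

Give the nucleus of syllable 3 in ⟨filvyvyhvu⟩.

y

Vowels present: i, y, y, u; each is a nucleus, giving 4 syllables.
The third nucleus (vowel 3 from the left) is /y/.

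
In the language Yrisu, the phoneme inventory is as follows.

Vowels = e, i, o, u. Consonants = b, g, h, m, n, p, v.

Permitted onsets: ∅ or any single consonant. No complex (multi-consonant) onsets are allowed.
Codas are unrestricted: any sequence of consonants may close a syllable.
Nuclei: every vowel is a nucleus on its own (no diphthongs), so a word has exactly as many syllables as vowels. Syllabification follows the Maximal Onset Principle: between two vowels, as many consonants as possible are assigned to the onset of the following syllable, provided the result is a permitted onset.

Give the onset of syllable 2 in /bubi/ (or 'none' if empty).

b

Vowels present: u, i; each is a nucleus, giving 2 syllables.
V1 /u/ – V2 /i/: just /b/ — single C goes to the following onset.
Syllabification: bu.bi.
Syllable 2 is /bi/: onset /b/, nucleus /i/, coda ∅.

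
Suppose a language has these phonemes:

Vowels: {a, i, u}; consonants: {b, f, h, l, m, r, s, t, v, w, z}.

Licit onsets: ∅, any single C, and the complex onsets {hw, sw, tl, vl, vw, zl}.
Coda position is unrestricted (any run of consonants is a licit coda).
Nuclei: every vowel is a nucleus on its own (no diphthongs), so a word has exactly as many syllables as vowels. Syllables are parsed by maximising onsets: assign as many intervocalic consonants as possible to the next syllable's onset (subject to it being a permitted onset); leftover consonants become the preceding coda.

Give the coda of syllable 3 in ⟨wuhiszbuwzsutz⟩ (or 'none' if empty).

wz

The vowels are u, i, u, u — 4 nuclei, so 4 syllables.
V1 /u/ – V2 /i/: /h/ → onset of the next syllable (single consonants are always licit onsets).
V2 /i/ – V3 /u/: /szb/; trying suffixes from longest down, /b/ is the first permitted one, so coda /sz/ | onset /b/.
V3 /u/ – V4 /u/: cluster /wzs/ — the longest permitted-onset suffix is /s/; onset = /s/, preceding coda = /wz/.
Result: wu.hisz.buwz.sutz.
Syllable 3 is /buwz/: onset /b/, nucleus /u/, coda /wz/.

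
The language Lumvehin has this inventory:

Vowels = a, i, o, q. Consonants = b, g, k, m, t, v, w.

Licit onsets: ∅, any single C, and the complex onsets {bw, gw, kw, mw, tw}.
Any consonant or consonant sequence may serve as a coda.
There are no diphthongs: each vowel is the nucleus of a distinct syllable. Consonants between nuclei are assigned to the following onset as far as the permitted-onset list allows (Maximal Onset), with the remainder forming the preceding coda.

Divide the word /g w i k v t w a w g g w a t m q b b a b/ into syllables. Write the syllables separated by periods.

gwikv.twawg.gwat.mqb.bab

The vowels are i, a, a, q, a — 5 nuclei, so 5 syllables.
σ1/σ2 boundary: /kvtw/; trying suffixes from longest down, /tw/ is the first permitted one, so coda /kv/ | onset /tw/.
σ2/σ3 boundary: /wggw/ — longest licit onset from the right is /gw/, leaving /wg/ as coda.
σ3/σ4 boundary: /tm/; trying suffixes from longest down, /m/ is the first permitted one, so coda /t/ | onset /m/.
σ4/σ5 boundary: cluster /bb/ — the longest permitted-onset suffix is /b/; onset = /b/, preceding coda = /b/.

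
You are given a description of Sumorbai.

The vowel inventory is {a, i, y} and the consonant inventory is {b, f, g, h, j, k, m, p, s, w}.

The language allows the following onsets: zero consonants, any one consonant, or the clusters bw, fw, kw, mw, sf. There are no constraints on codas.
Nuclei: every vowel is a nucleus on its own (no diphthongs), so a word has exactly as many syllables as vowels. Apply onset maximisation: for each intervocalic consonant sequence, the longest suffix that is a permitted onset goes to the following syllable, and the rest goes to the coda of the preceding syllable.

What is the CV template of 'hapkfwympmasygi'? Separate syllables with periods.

CVCC.CCVCC.CV.CV.CV

Vowels present: a, y, a, y, i; each is a nucleus, giving 5 syllables.
σ1/σ2 boundary: cluster /pkfw/ — the longest permitted-onset suffix is /fw/; onset = /fw/, preceding coda = /pk/.
σ2/σ3 boundary: /mpm/ splits as /mp/ + /m/ (/m/ is the longest suffix that is a licit onset).
σ3/σ4 boundary: /s/ → onset of the next syllable (single consonants are always licit onsets).
σ4/σ5 boundary: just /g/ — single C goes to the following onset.
So the parse is hapk.fwymp.ma.sy.gi.
Mapping each syllable to C/V: /hapk/ → CVCC, /fwymp/ → CCVCC, /ma/ → CV, /sy/ → CV, /gi/ → CV.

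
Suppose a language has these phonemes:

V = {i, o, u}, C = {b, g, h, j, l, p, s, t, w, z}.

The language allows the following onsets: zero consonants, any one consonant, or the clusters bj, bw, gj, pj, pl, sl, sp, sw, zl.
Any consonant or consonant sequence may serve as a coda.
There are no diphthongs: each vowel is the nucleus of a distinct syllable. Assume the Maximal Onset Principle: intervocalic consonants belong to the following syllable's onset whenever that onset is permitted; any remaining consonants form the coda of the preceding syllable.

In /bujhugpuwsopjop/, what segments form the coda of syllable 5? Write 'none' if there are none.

Nuclei (vowels): u, u, u, o, o → 5 syllables.
V1 /u/ – V2 /u/: /jh/ — longest licit onset from the right is /h/, leaving /j/ as coda.
V2 /u/ – V3 /u/: /gp/ — longest licit onset from the right is /p/, leaving /g/ as coda.
V3 /u/ – V4 /o/: /ws/ — longest licit onset from the right is /s/, leaving /w/ as coda.
V4 /o/ – V5 /o/: /pj/ is a licit onset in full, so it all attaches to the next syllable.
Result: buj.hug.puw.so.pjop.
Syllable 5 is /pjop/: onset /pj/, nucleus /o/, coda /p/.

p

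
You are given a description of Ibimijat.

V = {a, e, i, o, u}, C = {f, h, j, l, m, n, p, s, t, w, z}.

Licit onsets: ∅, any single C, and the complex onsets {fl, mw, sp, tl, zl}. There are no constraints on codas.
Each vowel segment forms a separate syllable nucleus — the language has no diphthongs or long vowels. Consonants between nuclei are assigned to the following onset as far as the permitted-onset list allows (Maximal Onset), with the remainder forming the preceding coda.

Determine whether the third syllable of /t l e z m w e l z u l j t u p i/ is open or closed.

Vowels present: e, e, u, u, i; each is a nucleus, giving 5 syllables.
V1 /e/ – V2 /e/: cluster /zmw/ — the longest permitted-onset suffix is /mw/; onset = /mw/, preceding coda = /z/.
V2 /e/ – V3 /u/: /lz/; trying suffixes from longest down, /z/ is the first permitted one, so coda /l/ | onset /z/.
V3 /u/ – V4 /u/: /ljt/; trying suffixes from longest down, /t/ is the first permitted one, so coda /lj/ | onset /t/.
V4 /u/ – V5 /i/: /p/ → onset of the next syllable (single consonants are always licit onsets).
Syllabification: tlez.mwel.zulj.tu.pi.
Syllable 3 is /zulj/ with coda /lj/, so it is closed.

closed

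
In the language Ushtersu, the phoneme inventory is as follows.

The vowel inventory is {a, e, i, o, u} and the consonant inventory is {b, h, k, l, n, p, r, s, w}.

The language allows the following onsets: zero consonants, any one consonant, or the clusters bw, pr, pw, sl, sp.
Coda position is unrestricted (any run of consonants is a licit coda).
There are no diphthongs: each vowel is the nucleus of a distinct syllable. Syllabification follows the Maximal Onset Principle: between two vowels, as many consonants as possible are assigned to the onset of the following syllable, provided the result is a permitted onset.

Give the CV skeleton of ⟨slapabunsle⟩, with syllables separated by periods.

Nuclei (vowels): a, a, u, e → 4 syllables.
/a…a/ gap (V1→V2): /p/ → onset of the next syllable (single consonants are always licit onsets).
/a…u/ gap (V2→V3): just /b/ — single C goes to the following onset.
/u…e/ gap (V3→V4): /nsl/; trying suffixes from longest down, /sl/ is the first permitted one, so coda /n/ | onset /sl/.
Syllabification: sla.pa.bun.sle.
Mapping each syllable to C/V: /sla/ → CCV, /pa/ → CV, /bun/ → CVC, /sle/ → CCV.

CCV.CV.CVC.CCV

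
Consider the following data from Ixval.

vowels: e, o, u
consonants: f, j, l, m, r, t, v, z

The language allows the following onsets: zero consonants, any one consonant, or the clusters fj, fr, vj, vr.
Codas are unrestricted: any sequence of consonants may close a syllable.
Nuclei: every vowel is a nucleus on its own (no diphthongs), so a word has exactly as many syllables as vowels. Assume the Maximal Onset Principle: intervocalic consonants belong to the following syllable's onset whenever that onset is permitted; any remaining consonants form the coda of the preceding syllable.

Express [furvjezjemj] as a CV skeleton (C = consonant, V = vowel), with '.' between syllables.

CVC.CCVC.CVCC

Nuclei (vowels): u, e, e → 3 syllables.
V1 /u/ – V2 /e/: /rvj/ — longest licit onset from the right is /vj/, leaving /r/ as coda.
V2 /e/ – V3 /e/: /zj/; trying suffixes from longest down, /j/ is the first permitted one, so coda /z/ | onset /j/.
So the parse is fur.vjez.jemj.
Mapping each syllable to C/V: /fur/ → CVC, /vjez/ → CCVC, /jemj/ → CVCC.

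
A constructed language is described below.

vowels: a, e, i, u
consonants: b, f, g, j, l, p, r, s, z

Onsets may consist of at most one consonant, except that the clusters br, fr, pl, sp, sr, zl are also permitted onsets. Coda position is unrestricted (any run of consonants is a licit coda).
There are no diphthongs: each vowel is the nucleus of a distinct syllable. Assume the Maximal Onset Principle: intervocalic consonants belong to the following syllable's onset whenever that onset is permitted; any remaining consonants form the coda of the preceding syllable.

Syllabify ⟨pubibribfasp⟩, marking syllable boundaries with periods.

Vowels present: u, i, i, a; each is a nucleus, giving 4 syllables.
σ1/σ2 boundary: /b/ is a single consonant, so it becomes the next onset.
σ2/σ3 boundary: /br/ is a licit onset in full, so it all attaches to the next syllable.
σ3/σ4 boundary: /bf/ — longest licit onset from the right is /f/, leaving /b/ as coda.

pu.bi.brib.fasp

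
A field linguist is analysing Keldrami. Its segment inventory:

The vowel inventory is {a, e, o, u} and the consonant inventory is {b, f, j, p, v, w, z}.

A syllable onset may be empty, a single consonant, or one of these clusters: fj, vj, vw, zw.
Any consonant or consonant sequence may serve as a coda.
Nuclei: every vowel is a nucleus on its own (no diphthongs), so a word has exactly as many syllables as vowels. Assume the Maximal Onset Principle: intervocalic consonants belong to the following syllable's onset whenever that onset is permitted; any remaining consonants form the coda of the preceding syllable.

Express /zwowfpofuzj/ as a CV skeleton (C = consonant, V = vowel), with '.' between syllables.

CCVCC.CV.CVCC

Nuclei (vowels): o, o, u → 3 syllables.
Between /o/ (V1) and /o/ (V2): /wfp/ splits as /wf/ + /p/ (/p/ is the longest suffix that is a licit onset).
Between /o/ (V2) and /u/ (V3): just /f/ — single C goes to the following onset.
Result: zwowf.po.fuzj.
Mapping each syllable to C/V: /zwowf/ → CCVCC, /po/ → CV, /fuzj/ → CVCC.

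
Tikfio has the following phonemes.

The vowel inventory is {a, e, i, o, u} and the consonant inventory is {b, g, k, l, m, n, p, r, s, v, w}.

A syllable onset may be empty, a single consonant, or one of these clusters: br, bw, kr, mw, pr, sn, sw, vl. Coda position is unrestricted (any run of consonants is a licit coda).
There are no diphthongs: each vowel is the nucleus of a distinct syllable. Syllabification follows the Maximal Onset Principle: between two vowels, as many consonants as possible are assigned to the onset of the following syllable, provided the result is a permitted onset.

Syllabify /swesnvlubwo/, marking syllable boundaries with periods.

swesn.vlu.bwo

Vowels present: e, u, o; each is a nucleus, giving 3 syllables.
Between /e/ (V1) and /u/ (V2): cluster /snvl/ — the longest permitted-onset suffix is /vl/; onset = /vl/, preceding coda = /sn/.
Between /u/ (V2) and /o/ (V3): /bw/ — entire cluster is a permitted onset → onset /bw/, coda ∅.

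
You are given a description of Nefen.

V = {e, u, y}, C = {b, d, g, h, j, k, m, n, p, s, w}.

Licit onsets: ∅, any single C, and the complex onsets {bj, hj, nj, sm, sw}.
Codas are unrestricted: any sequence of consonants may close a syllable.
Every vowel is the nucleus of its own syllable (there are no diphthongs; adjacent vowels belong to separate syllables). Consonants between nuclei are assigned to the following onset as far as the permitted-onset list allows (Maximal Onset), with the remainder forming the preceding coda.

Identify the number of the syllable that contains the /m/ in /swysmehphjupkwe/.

Nuclei (vowels): y, e, u, e → 4 syllables.
/y…e/ gap (V1→V2): cluster /sm/ — /sm/ is itself a permitted onset, so the whole cluster goes right; preceding coda = ∅.
/e…u/ gap (V2→V3): /hphj/ — longest licit onset from the right is /hj/, leaving /hp/ as coda.
/u…e/ gap (V3→V4): /pkw/; trying suffixes from longest down, /w/ is the first permitted one, so coda /pk/ | onset /w/.
Result: swy.smehp.hjupk.we.
The /m/ is in the onset of syllable 2 (/smehp/).

2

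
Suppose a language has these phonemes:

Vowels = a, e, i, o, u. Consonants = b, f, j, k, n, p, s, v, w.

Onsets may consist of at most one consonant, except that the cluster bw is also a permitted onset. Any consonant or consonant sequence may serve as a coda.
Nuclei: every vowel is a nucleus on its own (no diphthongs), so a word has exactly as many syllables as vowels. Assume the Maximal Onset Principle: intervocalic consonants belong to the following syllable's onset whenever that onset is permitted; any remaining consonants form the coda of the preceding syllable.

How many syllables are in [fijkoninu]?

4

The vowels are i, o, i, u — 4 nuclei, so 4 syllables.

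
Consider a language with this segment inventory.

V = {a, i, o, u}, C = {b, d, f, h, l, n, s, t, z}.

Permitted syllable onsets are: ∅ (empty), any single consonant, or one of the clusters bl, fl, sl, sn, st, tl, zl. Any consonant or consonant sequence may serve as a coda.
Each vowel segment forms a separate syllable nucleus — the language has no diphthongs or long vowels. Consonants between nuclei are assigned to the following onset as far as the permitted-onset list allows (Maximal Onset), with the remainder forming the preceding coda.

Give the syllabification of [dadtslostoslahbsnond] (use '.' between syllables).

Vowels present: a, o, o, a, o; each is a nucleus, giving 5 syllables.
V1 /a/ – V2 /o/: cluster /dtsl/ — the longest permitted-onset suffix is /sl/; onset = /sl/, preceding coda = /dt/.
V2 /o/ – V3 /o/: cluster /st/ — /st/ is itself a permitted onset, so the whole cluster goes right; preceding coda = ∅.
V3 /o/ – V4 /a/: /sl/ is a licit onset in full, so it all attaches to the next syllable.
V4 /a/ – V5 /o/: /hbsn/; trying suffixes from longest down, /sn/ is the first permitted one, so coda /hb/ | onset /sn/.

dadt.slo.sto.slahb.snond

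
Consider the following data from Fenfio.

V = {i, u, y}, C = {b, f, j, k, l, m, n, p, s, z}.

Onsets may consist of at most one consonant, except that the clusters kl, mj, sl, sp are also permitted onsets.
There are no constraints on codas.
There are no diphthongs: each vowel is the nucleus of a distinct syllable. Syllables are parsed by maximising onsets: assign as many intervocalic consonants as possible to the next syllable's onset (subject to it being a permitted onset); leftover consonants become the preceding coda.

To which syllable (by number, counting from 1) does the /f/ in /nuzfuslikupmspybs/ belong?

2

The vowels are u, u, i, u, y — 5 nuclei, so 5 syllables.
V1 /u/ – V2 /u/: cluster /zf/ — the longest permitted-onset suffix is /f/; onset = /f/, preceding coda = /z/.
V2 /u/ – V3 /i/: /sl/ is a licit onset in full, so it all attaches to the next syllable.
V3 /i/ – V4 /u/: just /k/ — single C goes to the following onset.
V4 /u/ – V5 /y/: cluster /pmsp/ — the longest permitted-onset suffix is /sp/; onset = /sp/, preceding coda = /pm/.
Putting it together: nuz.fu.sli.kupm.spybs.
The /f/ is in the onset of syllable 2 (/fu/).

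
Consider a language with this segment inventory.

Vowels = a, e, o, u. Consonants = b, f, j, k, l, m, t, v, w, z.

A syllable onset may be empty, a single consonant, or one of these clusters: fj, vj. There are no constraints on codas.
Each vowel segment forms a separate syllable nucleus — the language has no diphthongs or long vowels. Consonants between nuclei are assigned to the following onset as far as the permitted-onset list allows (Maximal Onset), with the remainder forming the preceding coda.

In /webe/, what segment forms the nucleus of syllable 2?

The vowels are e, e — 2 nuclei, so 2 syllables.
The second nucleus (vowel 2 from the left) is /e/.

e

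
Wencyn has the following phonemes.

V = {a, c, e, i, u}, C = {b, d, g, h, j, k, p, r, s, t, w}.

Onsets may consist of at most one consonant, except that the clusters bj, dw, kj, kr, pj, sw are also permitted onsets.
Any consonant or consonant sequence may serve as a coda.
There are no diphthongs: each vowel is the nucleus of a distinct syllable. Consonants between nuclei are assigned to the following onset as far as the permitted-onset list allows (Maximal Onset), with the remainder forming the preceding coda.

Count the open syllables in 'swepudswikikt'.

The vowels are e, u, i, i — 4 nuclei, so 4 syllables.
σ1/σ2 boundary: /p/ → onset of the next syllable (single consonants are always licit onsets).
σ2/σ3 boundary: /dsw/; trying suffixes from longest down, /sw/ is the first permitted one, so coda /d/ | onset /sw/.
σ3/σ4 boundary: /k/ → onset of the next syllable (single consonants are always licit onsets).
Result: swe.pud.swi.kikt.
Classifying each syllable: /swe/ (open), /pud/ (closed), /swi/ (open), /kikt/ (closed).
Open syllables: 2.

2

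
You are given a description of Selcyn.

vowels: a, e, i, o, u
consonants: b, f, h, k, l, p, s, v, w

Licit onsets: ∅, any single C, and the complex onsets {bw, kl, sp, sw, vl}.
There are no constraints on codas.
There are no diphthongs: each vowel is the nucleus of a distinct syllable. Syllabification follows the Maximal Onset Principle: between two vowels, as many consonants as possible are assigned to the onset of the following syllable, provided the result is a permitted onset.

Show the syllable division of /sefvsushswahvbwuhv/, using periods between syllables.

sefv.sush.swahv.bwuhv

Nuclei (vowels): e, u, a, u → 4 syllables.
/e…u/ gap (V1→V2): /fvs/ splits as /fv/ + /s/ (/s/ is the longest suffix that is a licit onset).
/u…a/ gap (V2→V3): /shsw/; trying suffixes from longest down, /sw/ is the first permitted one, so coda /sh/ | onset /sw/.
/a…u/ gap (V3→V4): /hvbw/; trying suffixes from longest down, /bw/ is the first permitted one, so coda /hv/ | onset /bw/.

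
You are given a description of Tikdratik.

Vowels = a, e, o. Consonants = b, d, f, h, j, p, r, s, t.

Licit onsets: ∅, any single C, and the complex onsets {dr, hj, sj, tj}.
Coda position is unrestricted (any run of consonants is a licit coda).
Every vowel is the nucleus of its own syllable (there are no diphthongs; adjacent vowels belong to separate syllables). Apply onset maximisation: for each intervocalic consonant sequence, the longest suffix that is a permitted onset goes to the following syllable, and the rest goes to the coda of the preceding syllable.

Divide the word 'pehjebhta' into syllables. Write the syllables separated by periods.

pe.hjebh.ta

Nuclei (vowels): e, e, a → 3 syllables.
σ1/σ2 boundary: /hj/ is a licit onset in full, so it all attaches to the next syllable.
σ2/σ3 boundary: /bht/ splits as /bh/ + /t/ (/t/ is the longest suffix that is a licit onset).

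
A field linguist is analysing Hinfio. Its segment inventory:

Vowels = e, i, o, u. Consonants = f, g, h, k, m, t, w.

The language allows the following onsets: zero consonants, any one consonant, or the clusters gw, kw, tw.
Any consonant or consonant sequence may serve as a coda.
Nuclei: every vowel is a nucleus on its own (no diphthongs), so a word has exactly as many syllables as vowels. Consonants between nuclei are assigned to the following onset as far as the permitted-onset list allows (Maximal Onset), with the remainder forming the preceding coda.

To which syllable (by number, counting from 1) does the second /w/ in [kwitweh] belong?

The vowels are i, e — 2 nuclei, so 2 syllables.
/i…e/ gap (V1→V2): cluster /tw/ — /tw/ is itself a permitted onset, so the whole cluster goes right; preceding coda = ∅.
Result: kwi.tweh.
The second /w/ is in the onset of syllable 2 (/tweh/).

2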